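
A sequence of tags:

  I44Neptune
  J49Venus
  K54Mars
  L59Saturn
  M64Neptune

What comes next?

N69Venus

For the letter, letters move forward 1 place in the alphabet: I, J, K, L, M → N.
Second component: +5 each step, so 44, 49, 54, 59, 64 → 69.
Planet: Neptune, Venus, Mars, Saturn, Neptune → Venus (repeats Neptune → Venus → Mars → Saturn).
So the next tag is N69Venus.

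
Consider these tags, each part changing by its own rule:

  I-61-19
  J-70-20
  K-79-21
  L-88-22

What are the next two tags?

M-97-23, N-106-24

Letter: letters move forward 1 place in the alphabet; I, J, K, L → M → N.
Second component: +9 each step; 61, 70, 79, 88 → 97 → 106.
Third component: 19, 20, 21, 22 → 23 → 24 (+1 each step).
So the next two tags are M-97-23 and N-106-24.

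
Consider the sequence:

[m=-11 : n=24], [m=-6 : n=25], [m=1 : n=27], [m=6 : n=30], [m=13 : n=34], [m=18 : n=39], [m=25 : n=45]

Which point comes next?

For the m, alternating steps +5, +7, +5, +7, …: -11, -6, 1, 6, 13, 18, 25 → 30.
N goes 24, 25, 27, 30, 34, 39, 45 → 52 (differences are 1, 2, 3, … (increasing by 1 each time)).
Putting it together: [m=30 : n=52].

[m=30 : n=52]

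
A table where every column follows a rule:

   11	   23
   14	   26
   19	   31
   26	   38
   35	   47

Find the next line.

First component: 11, 14, 19, 26, 35 → 46 (differences are 3, 5, 7, … (increasing by 2 each time)).
Second component: always 12 more than the first component; 23, 26, 31, 38, 47 → 58.
So the next line is 46  58.

46  58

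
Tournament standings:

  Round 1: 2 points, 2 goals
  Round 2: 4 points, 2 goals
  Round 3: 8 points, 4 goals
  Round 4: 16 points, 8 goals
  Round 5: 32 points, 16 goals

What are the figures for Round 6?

Points — ×2 each step: 2, 4, 8, 16, 32 → 64.
Goals: 2, 2, 4, 8, 16 → 32 (always the previous value of the points).
Putting it together: 64 points, 32 goals.

64 points, 32 goals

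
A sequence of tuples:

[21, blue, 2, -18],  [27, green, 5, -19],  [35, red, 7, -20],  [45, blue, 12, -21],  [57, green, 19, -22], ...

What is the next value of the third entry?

First entry: differences are 6, 8, 10, … (increasing by 2 each time); 21, 27, 35, 45, 57 → 71.
Colour: blue, green, red, blue, green → red (repeats blue → green → red).
Third entry: 2, 5, 7, 12, 19 → 31 (each term is the sum of the two before it).
Fourth entry: −1 each step, so -18, -19, -20, -21, -22 → -23.

31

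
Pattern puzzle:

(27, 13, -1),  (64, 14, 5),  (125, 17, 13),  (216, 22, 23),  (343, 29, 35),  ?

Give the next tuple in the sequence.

For the first value, perfect cubes: 3³, 4³, 5³, …: 27, 64, 125, 216, 343 → 512.
Second value — differences are 1, 3, 5, … (increasing by 2 each time): 13, 14, 17, 22, 29 → 38.
Third value: differences are 6, 8, 10, … (increasing by 2 each time), so -1, 5, 13, 23, 35 → 49.
Combining the parts gives (512, 38, 49).

(512, 38, 49)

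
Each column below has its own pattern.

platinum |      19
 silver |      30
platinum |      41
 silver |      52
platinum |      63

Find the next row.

For the metal, alternates platinum ↔ silver: platinum, silver, platinum, silver, platinum → silver.
For the second component, +11 each step: 19, 30, 41, 52, 63 → 74.
Combining the parts gives silver  74.

silver  74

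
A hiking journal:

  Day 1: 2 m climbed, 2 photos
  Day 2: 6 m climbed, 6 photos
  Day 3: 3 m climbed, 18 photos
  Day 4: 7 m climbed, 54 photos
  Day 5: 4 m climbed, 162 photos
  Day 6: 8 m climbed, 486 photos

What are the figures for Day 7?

M climbed: 2, 6, 3, 7, 4, 8 → 5 (alternating steps +4, −3, +4, −3, …).
For the photos, ×3 each step: 2, 6, 18, 54, 162, 486 → 1458.
So the next row is 5 m climbed, 1458 photos.

5 m climbed, 1458 photos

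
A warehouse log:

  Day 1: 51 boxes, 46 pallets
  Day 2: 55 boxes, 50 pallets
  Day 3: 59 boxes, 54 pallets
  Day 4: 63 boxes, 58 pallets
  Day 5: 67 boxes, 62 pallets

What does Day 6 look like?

Boxes goes 51, 55, 59, 63, 67 → 71 (+4 each step).
For the pallets, always 5 less than the boxes: 46, 50, 54, 58, 62 → 66.
Putting it together: 71 boxes, 66 pallets.

71 boxes, 66 pallets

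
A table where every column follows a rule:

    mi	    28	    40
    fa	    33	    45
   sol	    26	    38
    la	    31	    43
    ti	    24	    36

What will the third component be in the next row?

41

Note: runs through the solfège scale do→ti; mi, fa, sol, la, ti → do.
For the second component, alternating steps +5, −7, +5, −7, …: 28, 33, 26, 31, 24 → 29.
Third component — alternating steps +5, −7, +5, −7, …: 40, 45, 38, 43, 36 → 41.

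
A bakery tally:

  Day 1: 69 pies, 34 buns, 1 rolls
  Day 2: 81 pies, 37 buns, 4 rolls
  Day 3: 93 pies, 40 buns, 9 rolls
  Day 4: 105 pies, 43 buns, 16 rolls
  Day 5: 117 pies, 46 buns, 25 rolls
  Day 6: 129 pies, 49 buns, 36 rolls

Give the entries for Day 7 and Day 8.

141 pies, 52 buns, 49 rolls; 153 pies, 55 buns, 64 rolls

Pies: +12 each step, so 69, 81, 93, 105, 117, 129 → 141 → 153.
Buns: 34, 37, 40, 43, 46, 49 → 52 → 55 (+3 each step).
Rolls: perfect squares: 1², 2², 3², …; 1, 4, 9, 16, 25, 36 → 49 → 64.
So the next two lines are 141 pies, 52 buns, 49 rolls and 153 pies, 55 buns, 64 rolls.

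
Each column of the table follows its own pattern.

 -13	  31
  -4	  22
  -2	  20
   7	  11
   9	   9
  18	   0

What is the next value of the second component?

For the first component, alternating steps +9, +2, +9, +2, …: -13, -4, -2, 7, 9, 18 → 20.
Second component: 31, 22, 20, 11, 9, 0 → -2 (together with the first component always sums to 18).

-2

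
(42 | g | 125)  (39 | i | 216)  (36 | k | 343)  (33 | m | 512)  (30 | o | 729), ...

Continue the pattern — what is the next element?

(27 | q | 1000)

First component goes 42, 39, 36, 33, 30 → 27 (−3 each step).
Letter — letters move forward 2 places in the alphabet: g, i, k, m, o → q.
Third component goes 125, 216, 343, 512, 729 → 1000 (perfect cubes: 5³, 6³, 7³, …).
Combining the parts gives (27 | q | 1000).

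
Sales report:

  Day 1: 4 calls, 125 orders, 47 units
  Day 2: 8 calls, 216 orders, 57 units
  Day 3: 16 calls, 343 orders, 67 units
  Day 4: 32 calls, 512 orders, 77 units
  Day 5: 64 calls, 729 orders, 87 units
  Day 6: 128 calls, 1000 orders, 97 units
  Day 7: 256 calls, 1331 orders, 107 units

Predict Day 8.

Calls goes 4, 8, 16, 32, 64, 128, 256 → 512 (×2 each step).
Orders: perfect cubes: 5³, 6³, 7³, …, so 125, 216, 343, 512, 729, 1000, 1331 → 1728.
Units — +10 each step: 47, 57, 67, 77, 87, 97, 107 → 117.
Combining the parts gives 512 calls, 1728 orders, 117 units.

512 calls, 1728 orders, 117 units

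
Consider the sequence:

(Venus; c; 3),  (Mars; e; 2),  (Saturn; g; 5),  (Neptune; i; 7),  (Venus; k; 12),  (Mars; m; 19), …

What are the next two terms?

(Saturn; o; 31), (Neptune; q; 50)

Planet goes Venus, Mars, Saturn, Neptune, Venus, Mars → Saturn → Neptune (repeats Venus → Mars → Saturn → Neptune).
Letter: c, e, g, i, k, m → o → q (letters move forward 2 places in the alphabet).
Third coordinate goes 3, 2, 5, 7, 12, 19 → 31 → 50 (each term is the sum of the two before it).
Putting the parts together: (Saturn; o; 31) and then (Neptune; q; 50).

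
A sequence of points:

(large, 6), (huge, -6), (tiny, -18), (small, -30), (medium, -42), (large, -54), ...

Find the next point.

Size — repeats large → huge → tiny → small → medium: large, huge, tiny, small, medium, large → huge.
Second component: −12 each step; 6, -6, -18, -30, -42, -54 → -66.
So the next point is (huge, -66).

(huge, -66)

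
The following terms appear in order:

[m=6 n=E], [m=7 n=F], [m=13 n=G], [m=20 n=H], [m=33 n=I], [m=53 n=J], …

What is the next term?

[m=86 n=K]

M: each term is the sum of the two before it, so 6, 7, 13, 20, 33, 53 → 86.
For the n, letters move forward 1 place in the alphabet: E, F, G, H, I, J → K.
Combining the parts gives [m=86 n=K].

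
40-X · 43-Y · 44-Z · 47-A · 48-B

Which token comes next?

For the first component, alternating steps +3, +1, +3, +1, …: 40, 43, 44, 47, 48 → 51.
Letter goes X, Y, Z, A, B → C (letters move forward 1 place in the alphabet, wrapping Z→A).
Combining the parts gives 51-C.

51-C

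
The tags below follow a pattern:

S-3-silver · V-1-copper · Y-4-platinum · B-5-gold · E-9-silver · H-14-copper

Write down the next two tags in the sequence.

Letter: S, V, Y, B, E, H → K → N (letters move forward 3 places in the alphabet, wrapping Z→A).
Second component: 3, 1, 4, 5, 9, 14 → 23 → 37 (each term is the sum of the two before it).
Metal: silver, copper, platinum, gold, silver, copper → platinum → gold (repeats silver → copper → platinum → gold).
So the next two tags are K-23-platinum and N-37-gold.

K-23-platinum then N-37-gold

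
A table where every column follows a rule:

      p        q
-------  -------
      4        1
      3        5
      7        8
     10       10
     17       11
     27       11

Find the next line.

Column p: each term is the sum of the two before it, so 4, 3, 7, 10, 17, 27 → 44.
Column q — differences are 4, 3, 2, … (decreasing by 1 each time): 1, 5, 8, 10, 11, 11 → 10.
Combining the parts gives 44  10.

44  10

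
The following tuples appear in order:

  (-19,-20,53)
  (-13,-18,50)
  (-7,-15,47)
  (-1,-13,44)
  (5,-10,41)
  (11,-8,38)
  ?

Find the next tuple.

(17,-5,35)

First value — +6 each step: -19, -13, -7, -1, 5, 11 → 17.
Second value: alternating steps +2, +3, +2, +3, …, so -20, -18, -15, -13, -10, -8 → -5.
For the third value, −3 each step: 53, 50, 47, 44, 41, 38 → 35.
Putting it together: (17,-5,35).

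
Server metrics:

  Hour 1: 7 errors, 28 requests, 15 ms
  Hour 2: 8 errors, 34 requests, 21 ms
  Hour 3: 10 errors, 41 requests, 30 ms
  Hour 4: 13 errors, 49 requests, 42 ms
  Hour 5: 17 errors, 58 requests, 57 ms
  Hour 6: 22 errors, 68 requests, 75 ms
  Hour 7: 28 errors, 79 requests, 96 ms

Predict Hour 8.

Errors: differences are 1, 2, 3, … (increasing by 1 each time); 7, 8, 10, 13, 17, 22, 28 → 35.
Requests: differences are 6, 7, 8, … (increasing by 1 each time), so 28, 34, 41, 49, 58, 68, 79 → 91.
Ms: 15, 21, 30, 42, 57, 75, 96 → 120 (differences are 6, 9, 12, … (increasing by 3 each time)).
Putting it together: 35 errors, 91 requests, 120 ms.

35 errors, 91 requests, 120 ms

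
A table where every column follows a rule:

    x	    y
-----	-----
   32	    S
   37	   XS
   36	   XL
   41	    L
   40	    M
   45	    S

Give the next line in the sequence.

44  XS

Column x goes 32, 37, 36, 41, 40, 45 → 44 (alternating steps +5, −1, +5, −1, …).
Column y — repeats S → XS → XL → L → M: S, XS, XL, L, M, S → XS.
So the next line is 44  XS.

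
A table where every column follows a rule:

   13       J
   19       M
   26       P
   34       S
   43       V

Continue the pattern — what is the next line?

First component: differences are 6, 7, 8, … (increasing by 1 each time), so 13, 19, 26, 34, 43 → 53.
Letter: J, M, P, S, V → Y (letters move forward 3 places in the alphabet).
So the next line is 53  Y.

53  Y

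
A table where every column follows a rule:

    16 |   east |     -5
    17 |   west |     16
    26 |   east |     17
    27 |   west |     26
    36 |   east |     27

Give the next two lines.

First component: alternating steps +1, +9, +1, +9, …; 16, 17, 26, 27, 36 → 37 → 46.
For the direction, alternates east ↔ west: east, west, east, west, east → west → east.
Third component: -5, 16, 17, 26, 27 → 36 → 37 (always the previous value of the first component).
So the next two lines are 37  west  36 and 46  east  37.

37  west  36; 46  east  37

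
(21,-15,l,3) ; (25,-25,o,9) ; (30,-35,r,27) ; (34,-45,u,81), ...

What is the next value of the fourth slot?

First slot goes 21, 25, 30, 34 → 39 (alternating steps +4, +5, +4, +5, …).
Second slot: −10 each step; -15, -25, -35, -45 → -55.
Letter: l, o, r, u → x (letters move forward 3 places in the alphabet).
Fourth slot: ×3 each step; 3, 9, 27, 81 → 243.

243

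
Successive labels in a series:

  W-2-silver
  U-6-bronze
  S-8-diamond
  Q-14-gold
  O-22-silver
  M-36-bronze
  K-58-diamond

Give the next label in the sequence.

I-94-gold

Letter: letters move back 2 places in the alphabet; W, U, S, Q, O, M, K → I.
Second component: each term is the sum of the two before it; 2, 6, 8, 14, 22, 36, 58 → 94.
Rank goes silver, bronze, diamond, gold, silver, bronze, diamond → gold (repeats silver → bronze → diamond → gold).
Putting it together: I-94-gold.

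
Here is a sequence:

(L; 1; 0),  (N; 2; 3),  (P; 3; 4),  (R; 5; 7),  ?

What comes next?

Letter: letters move forward 2 places in the alphabet; L, N, P, R → T.
Second part: each term is the sum of the two before it; 1, 2, 3, 5 → 8.
For the third part, alternating steps +3, +1, +3, +1, …: 0, 3, 4, 7 → 8.
Combining the parts gives (T; 8; 8).

(T; 8; 8)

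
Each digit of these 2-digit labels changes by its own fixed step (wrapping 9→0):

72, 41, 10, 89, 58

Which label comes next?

27

First digit: −3 each step, mod 10, so 7, 4, 1, 8, 5 → 2.
Second digit: −1 each step, mod 10; 2, 1, 0, 9, 8 → 7.
Combining the parts gives 27.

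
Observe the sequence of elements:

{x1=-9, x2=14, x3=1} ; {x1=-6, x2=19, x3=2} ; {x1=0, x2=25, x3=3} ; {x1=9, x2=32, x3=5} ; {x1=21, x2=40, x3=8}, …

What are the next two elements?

{x1=36, x2=49, x3=13}, {x1=54, x2=59, x3=21}

X1 goes -9, -6, 0, 9, 21 → 36 → 54 (differences are 3, 6, 9, … (increasing by 3 each time)).
X2: 14, 19, 25, 32, 40 → 49 → 59 (differences are 5, 6, 7, … (increasing by 1 each time)).
X3: each term is the sum of the two before it, so 1, 2, 3, 5, 8 → 13 → 21.
So the next two elements are {x1=36, x2=49, x3=13} and {x1=54, x2=59, x3=21}.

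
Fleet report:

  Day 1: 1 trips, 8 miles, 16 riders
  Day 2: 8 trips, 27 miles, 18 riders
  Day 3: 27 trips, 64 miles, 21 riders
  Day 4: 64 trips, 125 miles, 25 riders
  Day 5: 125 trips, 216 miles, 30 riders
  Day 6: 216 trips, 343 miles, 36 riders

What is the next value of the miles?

512

Miles — perfect cubes: 2³, 3³, 4³, …: 8, 27, 64, 125, 216, 343 → 512.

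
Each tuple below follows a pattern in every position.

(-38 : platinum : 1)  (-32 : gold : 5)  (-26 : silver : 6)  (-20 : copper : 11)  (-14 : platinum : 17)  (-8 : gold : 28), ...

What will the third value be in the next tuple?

45

Third value: each term is the sum of the two before it; 1, 5, 6, 11, 17, 28 → 45.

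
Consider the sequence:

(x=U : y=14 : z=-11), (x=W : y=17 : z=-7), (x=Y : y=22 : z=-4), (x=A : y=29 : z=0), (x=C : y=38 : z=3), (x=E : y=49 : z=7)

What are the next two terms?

(x=G : y=62 : z=10), (x=I : y=77 : z=14)

X: letters move forward 2 places in the alphabet, wrapping Z→A, so U, W, Y, A, C, E → G → I.
Y: differences are 3, 5, 7, … (increasing by 2 each time), so 14, 17, 22, 29, 38, 49 → 62 → 77.
For the z, alternating steps +4, +3, +4, +3, …: -11, -7, -4, 0, 3, 7 → 10 → 14.
So the next two terms are (x=G : y=62 : z=10) and (x=I : y=77 : z=14).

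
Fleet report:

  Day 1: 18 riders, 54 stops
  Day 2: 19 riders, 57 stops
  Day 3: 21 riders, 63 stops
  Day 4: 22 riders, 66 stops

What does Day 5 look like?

For the riders, alternating steps +1, +2, +1, +2, …: 18, 19, 21, 22 → 24.
Stops: always 3 × the riders; 54, 57, 63, 66 → 72.
Putting it together: 24 riders, 72 stops.

24 riders, 72 stops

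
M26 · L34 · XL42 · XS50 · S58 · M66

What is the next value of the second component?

Second component: +8 each step; 26, 34, 42, 50, 58, 66 → 74.

74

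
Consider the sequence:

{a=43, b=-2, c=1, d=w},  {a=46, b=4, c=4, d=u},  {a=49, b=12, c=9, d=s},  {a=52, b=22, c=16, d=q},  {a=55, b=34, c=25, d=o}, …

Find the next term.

For the a, +3 each step: 43, 46, 49, 52, 55 → 58.
B: -2, 4, 12, 22, 34 → 48 (differences are 6, 8, 10, … (increasing by 2 each time)).
C — perfect squares: 1², 2², 3², …: 1, 4, 9, 16, 25 → 36.
D: letters move back 2 places in the alphabet; w, u, s, q, o → m.
Putting it together: {a=58, b=48, c=36, d=m}.

{a=58, b=48, c=36, d=m}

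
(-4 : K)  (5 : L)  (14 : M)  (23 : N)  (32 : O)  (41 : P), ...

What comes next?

(50 : Q)

First slot: +9 each step; -4, 5, 14, 23, 32, 41 → 50.
Letter — letters move forward 1 place in the alphabet: K, L, M, N, O, P → Q.
Combining the parts gives (50 : Q).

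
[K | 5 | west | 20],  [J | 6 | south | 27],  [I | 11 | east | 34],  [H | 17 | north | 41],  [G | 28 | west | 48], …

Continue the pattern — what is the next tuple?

[F | 45 | south | 55]

Letter — letters move back 1 place in the alphabet: K, J, I, H, G → F.
Second coordinate: each term is the sum of the two before it, so 5, 6, 11, 17, 28 → 45.
Direction: repeats west → south → east → north; west, south, east, north, west → south.
For the fourth coordinate, +7 each step: 20, 27, 34, 41, 48 → 55.
So the next tuple is [F | 45 | south | 55].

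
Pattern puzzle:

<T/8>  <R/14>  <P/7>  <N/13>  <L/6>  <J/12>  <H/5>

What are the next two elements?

<F/11>, <D/4>

Letter goes T, R, P, N, L, J, H → F → D (letters move back 2 places in the alphabet).
Second coordinate goes 8, 14, 7, 13, 6, 12, 5 → 11 → 4 (alternating steps +6, −7, +6, −7, …).
So the next two elements are <F/11> and <D/4>.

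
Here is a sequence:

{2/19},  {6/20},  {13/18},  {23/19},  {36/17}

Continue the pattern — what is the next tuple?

First component — differences are 4, 7, 10, … (increasing by 3 each time): 2, 6, 13, 23, 36 → 52.
For the second component, alternating steps +1, −2, +1, −2, …: 19, 20, 18, 19, 17 → 18.
So the next tuple is {52/18}.

{52/18}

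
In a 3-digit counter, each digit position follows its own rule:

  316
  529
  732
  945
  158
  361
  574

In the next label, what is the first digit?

First digit: +2 each step, mod 10, so 3, 5, 7, 9, 1, 3, 5 → 7.

7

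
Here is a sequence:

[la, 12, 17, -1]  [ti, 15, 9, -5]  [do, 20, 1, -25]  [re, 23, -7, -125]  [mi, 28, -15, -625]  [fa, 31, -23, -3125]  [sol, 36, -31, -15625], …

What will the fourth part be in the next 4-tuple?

-78125

Note — runs through the solfège scale do→ti: la, ti, do, re, mi, fa, sol → la.
For the second part, alternating steps +3, +5, +3, +5, …: 12, 15, 20, 23, 28, 31, 36 → 39.
Third part: −8 each step; 17, 9, 1, -7, -15, -23, -31 → -39.
Fourth part goes -1, -5, -25, -125, -625, -3125, -15625 → -78125 (×5 each step).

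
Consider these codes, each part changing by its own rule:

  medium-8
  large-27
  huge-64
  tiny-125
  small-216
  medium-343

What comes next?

large-512

Size goes medium, large, huge, tiny, small, medium → large (repeats medium → large → huge → tiny → small).
Second component: perfect cubes: 2³, 3³, 4³, …; 8, 27, 64, 125, 216, 343 → 512.
Putting it together: large-512.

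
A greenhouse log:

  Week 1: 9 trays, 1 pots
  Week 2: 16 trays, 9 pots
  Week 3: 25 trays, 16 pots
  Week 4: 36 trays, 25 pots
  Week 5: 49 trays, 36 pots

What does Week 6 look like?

For the trays, perfect squares: 3², 4², 5², …: 9, 16, 25, 36, 49 → 64.
Pots: always the previous value of the trays, so 1, 9, 16, 25, 36 → 49.
Combining the parts gives 64 trays, 49 pots.

64 trays, 49 pots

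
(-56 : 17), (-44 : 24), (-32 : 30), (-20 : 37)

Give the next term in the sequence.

(-8 : 43)

First value — +12 each step: -56, -44, -32, -20 → -8.
Second value: alternating steps +7, +6, +7, +6, …, so 17, 24, 30, 37 → 43.
Putting it together: (-8 : 43).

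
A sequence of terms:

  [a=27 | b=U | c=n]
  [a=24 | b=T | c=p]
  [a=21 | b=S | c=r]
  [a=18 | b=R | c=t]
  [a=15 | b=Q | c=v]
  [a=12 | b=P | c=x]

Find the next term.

[a=9 | b=O | c=z]

A: 27, 24, 21, 18, 15, 12 → 9 (−3 each step).
B goes U, T, S, R, Q, P → O (letters move back 1 place in the alphabet).
C: letters move forward 2 places in the alphabet; n, p, r, t, v, x → z.
Combining the parts gives [a=9 | b=O | c=z].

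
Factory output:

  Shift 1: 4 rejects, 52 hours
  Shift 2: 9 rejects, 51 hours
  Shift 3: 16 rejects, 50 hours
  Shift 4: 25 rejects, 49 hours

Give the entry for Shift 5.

Rejects: perfect squares: 2², 3², 4², …, so 4, 9, 16, 25 → 36.
Hours: −1 each step; 52, 51, 50, 49 → 48.
So the next record is 36 rejects, 48 hours.

36 rejects, 48 hours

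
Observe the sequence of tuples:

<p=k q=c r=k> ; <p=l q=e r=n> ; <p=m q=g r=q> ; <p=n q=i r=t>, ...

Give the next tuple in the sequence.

<p=o q=k r=w>

P — letters move forward 1 place in the alphabet: k, l, m, n → o.
Q: c, e, g, i → k (letters move forward 2 places in the alphabet).
R: letters move forward 3 places in the alphabet, so k, n, q, t → w.
So the next tuple is <p=o q=k r=w>.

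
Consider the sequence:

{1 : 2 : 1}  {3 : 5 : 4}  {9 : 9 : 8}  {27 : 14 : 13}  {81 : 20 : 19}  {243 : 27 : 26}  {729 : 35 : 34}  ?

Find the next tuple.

First slot: ×3 each step, so 1, 3, 9, 27, 81, 243, 729 → 2187.
Second slot: differences are 3, 4, 5, … (increasing by 1 each time), so 2, 5, 9, 14, 20, 27, 35 → 44.
Third slot — always 1 less than the second slot: 1, 4, 8, 13, 19, 26, 34 → 43.
So the next tuple is {2187 : 44 : 43}.

{2187 : 44 : 43}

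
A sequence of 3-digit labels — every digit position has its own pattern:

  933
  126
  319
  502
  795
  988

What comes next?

171

First digit goes 9, 1, 3, 5, 7, 9 → 1 (+2 each step, mod 10).
Second digit goes 3, 2, 1, 0, 9, 8 → 7 (−1 each step, mod 10).
Third digit: 3, 6, 9, 2, 5, 8 → 1 (+3 each step, mod 10).
Combining the parts gives 171.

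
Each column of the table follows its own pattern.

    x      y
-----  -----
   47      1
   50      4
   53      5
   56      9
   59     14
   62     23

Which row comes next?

Column x: 47, 50, 53, 56, 59, 62 → 65 (+3 each step).
Column y goes 1, 4, 5, 9, 14, 23 → 37 (each term is the sum of the two before it).
Putting it together: 65  37.

65  37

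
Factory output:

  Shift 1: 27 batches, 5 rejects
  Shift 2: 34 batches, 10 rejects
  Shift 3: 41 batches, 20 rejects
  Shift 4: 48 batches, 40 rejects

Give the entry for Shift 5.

55 batches, 80 rejects

Batches: 27, 34, 41, 48 → 55 (+7 each step).
Rejects: ×2 each step; 5, 10, 20, 40 → 80.
Combining the parts gives 55 batches, 80 rejects.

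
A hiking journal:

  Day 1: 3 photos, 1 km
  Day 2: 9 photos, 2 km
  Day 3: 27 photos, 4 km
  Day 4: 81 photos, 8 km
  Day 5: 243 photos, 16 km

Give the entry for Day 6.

Photos — ×3 each step: 3, 9, 27, 81, 243 → 729.
Km: 1, 2, 4, 8, 16 → 32 (×2 each step).
Putting it together: 729 photos, 32 km.

729 photos, 32 km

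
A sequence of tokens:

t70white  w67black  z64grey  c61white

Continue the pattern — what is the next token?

f58black

Letter: letters move forward 3 places in the alphabet, wrapping Z→A, so t, w, z, c → f.
Second component goes 70, 67, 64, 61 → 58 (−3 each step).
Shade: repeats white → black → grey; white, black, grey, white → black.
Combining the parts gives f58black.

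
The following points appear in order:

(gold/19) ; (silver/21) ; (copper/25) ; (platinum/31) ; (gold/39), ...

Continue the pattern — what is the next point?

For the metal, repeats gold → silver → copper → platinum: gold, silver, copper, platinum, gold → silver.
Second part: differences are 2, 4, 6, … (increasing by 2 each time), so 19, 21, 25, 31, 39 → 49.
Combining the parts gives (silver/49).

(silver/49)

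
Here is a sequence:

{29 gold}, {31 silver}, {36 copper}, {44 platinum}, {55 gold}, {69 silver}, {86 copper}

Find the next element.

First part: differences are 2, 5, 8, … (increasing by 3 each time), so 29, 31, 36, 44, 55, 69, 86 → 106.
Metal — repeats gold → silver → copper → platinum: gold, silver, copper, platinum, gold, silver, copper → platinum.
Putting it together: {106 platinum}.

{106 platinum}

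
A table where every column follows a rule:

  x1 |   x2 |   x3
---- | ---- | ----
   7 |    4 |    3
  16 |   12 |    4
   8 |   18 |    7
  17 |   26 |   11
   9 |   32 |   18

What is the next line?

Column x1 goes 7, 16, 8, 17, 9 → 18 (alternating steps +9, −8, +9, −8, …).
Column x2: 4, 12, 18, 26, 32 → 40 (alternating steps +8, +6, +8, +6, …).
Column x3: each term is the sum of the two before it, so 3, 4, 7, 11, 18 → 29.
Putting it together: 18  40  29.

18  40  29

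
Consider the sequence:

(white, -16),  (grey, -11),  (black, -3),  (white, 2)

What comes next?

Shade goes white, grey, black, white → grey (repeats white → grey → black).
Second value: -16, -11, -3, 2 → 10 (alternating steps +5, +8, +5, +8, …).
So the next element is (grey, 10).

(grey, 10)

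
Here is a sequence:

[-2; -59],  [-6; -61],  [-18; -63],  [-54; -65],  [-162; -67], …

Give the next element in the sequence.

First coordinate: ×3 each step, so -2, -6, -18, -54, -162 → -486.
Second coordinate: −2 each step, so -59, -61, -63, -65, -67 → -69.
So the next element is [-486; -69].

[-486; -69]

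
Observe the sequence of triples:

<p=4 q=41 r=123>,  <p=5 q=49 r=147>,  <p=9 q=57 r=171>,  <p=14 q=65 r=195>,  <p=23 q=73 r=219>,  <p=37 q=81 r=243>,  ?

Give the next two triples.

P goes 4, 5, 9, 14, 23, 37 → 60 → 97 (each term is the sum of the two before it).
Q goes 41, 49, 57, 65, 73, 81 → 89 → 97 (+8 each step).
R: always 3 × the q; 123, 147, 171, 195, 219, 243 → 267 → 291.
Putting the parts together: <p=60 q=89 r=267> and then <p=97 q=97 r=291>.

<p=60 q=89 r=267>, <p=97 q=97 r=291>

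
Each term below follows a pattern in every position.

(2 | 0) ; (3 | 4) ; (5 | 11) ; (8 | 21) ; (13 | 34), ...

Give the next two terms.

(21 | 50), (34 | 69)

For the first slot, each term is the sum of the two before it: 2, 3, 5, 8, 13 → 21 → 34.
Second slot: 0, 4, 11, 21, 34 → 50 → 69 (differences are 4, 7, 10, … (increasing by 3 each time)).
So the next two terms are (21 | 50) and (34 | 69).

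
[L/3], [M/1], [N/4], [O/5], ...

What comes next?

[P/9]

Letter: L, M, N, O → P (letters move forward 1 place in the alphabet).
Second coordinate — each term is the sum of the two before it: 3, 1, 4, 5 → 9.
So the next term is [P/9].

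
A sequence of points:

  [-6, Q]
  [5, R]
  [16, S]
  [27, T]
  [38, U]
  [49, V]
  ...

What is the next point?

[60, W]

For the first value, +11 each step: -6, 5, 16, 27, 38, 49 → 60.
For the letter, letters move forward 1 place in the alphabet: Q, R, S, T, U, V → W.
Putting it together: [60, W].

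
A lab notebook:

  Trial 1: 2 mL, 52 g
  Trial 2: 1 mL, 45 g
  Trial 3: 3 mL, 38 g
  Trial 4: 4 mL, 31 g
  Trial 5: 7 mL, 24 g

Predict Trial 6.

ML — each term is the sum of the two before it: 2, 1, 3, 4, 7 → 11.
G goes 52, 45, 38, 31, 24 → 17 (−7 each step).
Combining the parts gives 11 mL, 17 g.

11 mL, 17 g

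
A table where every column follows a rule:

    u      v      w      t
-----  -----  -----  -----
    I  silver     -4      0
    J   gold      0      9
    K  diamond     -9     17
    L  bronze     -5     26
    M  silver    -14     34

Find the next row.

Column u: letters move forward 1 place in the alphabet, so I, J, K, L, M → N.
Column v: repeats silver → gold → diamond → bronze; silver, gold, diamond, bronze, silver → gold.
Column w goes -4, 0, -9, -5, -14 → -10 (alternating steps +4, −9, +4, −9, …).
For the column t, alternating steps +9, +8, +9, +8, …: 0, 9, 17, 26, 34 → 43.
Combining the parts gives N  gold  -10  43.

N  gold  -10  43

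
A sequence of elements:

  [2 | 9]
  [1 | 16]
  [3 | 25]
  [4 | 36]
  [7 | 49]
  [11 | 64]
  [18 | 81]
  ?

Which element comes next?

[29 | 100]

First component: each term is the sum of the two before it, so 2, 1, 3, 4, 7, 11, 18 → 29.
Second component — perfect squares: 3², 4², 5², …: 9, 16, 25, 36, 49, 64, 81 → 100.
Putting it together: [29 | 100].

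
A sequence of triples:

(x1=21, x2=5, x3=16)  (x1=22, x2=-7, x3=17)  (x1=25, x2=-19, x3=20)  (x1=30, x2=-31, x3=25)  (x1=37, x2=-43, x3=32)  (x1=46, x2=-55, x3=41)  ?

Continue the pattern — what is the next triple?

(x1=57, x2=-67, x3=52)

X1: differences are 1, 3, 5, … (increasing by 2 each time), so 21, 22, 25, 30, 37, 46 → 57.
X2: −12 each step; 5, -7, -19, -31, -43, -55 → -67.
X3: 16, 17, 20, 25, 32, 41 → 52 (always 5 less than the x1).
Combining the parts gives (x1=57, x2=-67, x3=52).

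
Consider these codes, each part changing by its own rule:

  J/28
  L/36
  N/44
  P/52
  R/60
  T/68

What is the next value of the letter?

V

Letter — letters move forward 2 places in the alphabet: J, L, N, P, R, T → V.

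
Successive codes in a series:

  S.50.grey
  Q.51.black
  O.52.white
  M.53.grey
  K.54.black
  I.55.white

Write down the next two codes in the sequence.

Letter: S, Q, O, M, K, I → G → E (letters move back 2 places in the alphabet).
Second component: +1 each step; 50, 51, 52, 53, 54, 55 → 56 → 57.
Shade goes grey, black, white, grey, black, white → grey → black (repeats grey → black → white).
Putting the parts together: G.56.grey and then E.57.black.

G.56.grey, E.57.black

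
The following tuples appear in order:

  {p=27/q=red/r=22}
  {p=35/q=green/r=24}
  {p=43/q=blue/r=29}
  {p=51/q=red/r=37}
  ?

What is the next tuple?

P: +8 each step; 27, 35, 43, 51 → 59.
Q: repeats red → green → blue; red, green, blue, red → green.
R — differences are 2, 5, 8, … (increasing by 3 each time): 22, 24, 29, 37 → 48.
Putting it together: {p=59/q=green/r=48}.

{p=59/q=green/r=48}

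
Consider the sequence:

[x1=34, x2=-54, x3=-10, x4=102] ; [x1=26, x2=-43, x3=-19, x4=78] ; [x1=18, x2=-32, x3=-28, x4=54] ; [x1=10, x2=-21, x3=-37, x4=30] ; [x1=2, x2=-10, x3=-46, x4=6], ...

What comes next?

[x1=-6, x2=1, x3=-55, x4=-18]

X1 goes 34, 26, 18, 10, 2 → -6 (−8 each step).
For the x2, +11 each step: -54, -43, -32, -21, -10 → 1.
X3: −9 each step, so -10, -19, -28, -37, -46 → -55.
X4: 102, 78, 54, 30, 6 → -18 (always 3 × the x1).
So the next tuple is [x1=-6, x2=1, x3=-55, x4=-18].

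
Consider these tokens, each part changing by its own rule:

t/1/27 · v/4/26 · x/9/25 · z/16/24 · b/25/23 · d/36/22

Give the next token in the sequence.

For the letter, letters move forward 2 places in the alphabet, wrapping Z→A: t, v, x, z, b, d → f.
For the second component, perfect squares: 1², 2², 3², …: 1, 4, 9, 16, 25, 36 → 49.
Third component: 27, 26, 25, 24, 23, 22 → 21 (−1 each step).
So the next token is f/49/21.

f/49/21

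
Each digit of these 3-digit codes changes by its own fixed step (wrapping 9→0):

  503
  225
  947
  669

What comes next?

For the first digit, −3 each step, mod 10: 5, 2, 9, 6 → 3.
Second digit: +2 each step, mod 10; 0, 2, 4, 6 → 8.
Third digit — +2 each step, mod 10: 3, 5, 7, 9 → 1.
So the next code is 381.

381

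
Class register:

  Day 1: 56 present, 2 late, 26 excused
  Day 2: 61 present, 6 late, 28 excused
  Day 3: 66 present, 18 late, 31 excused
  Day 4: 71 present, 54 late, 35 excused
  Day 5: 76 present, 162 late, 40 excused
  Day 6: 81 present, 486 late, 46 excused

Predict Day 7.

86 present, 1458 late, 53 excused

Present: +5 each step; 56, 61, 66, 71, 76, 81 → 86.
Late — ×3 each step: 2, 6, 18, 54, 162, 486 → 1458.
Excused: 26, 28, 31, 35, 40, 46 → 53 (differences are 2, 3, 4, … (increasing by 1 each time)).
So the next record is 86 present, 1458 late, 53 excused.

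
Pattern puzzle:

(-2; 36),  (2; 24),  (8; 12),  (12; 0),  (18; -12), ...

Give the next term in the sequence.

First component — alternating steps +4, +6, +4, +6, …: -2, 2, 8, 12, 18 → 22.
For the second component, −12 each step: 36, 24, 12, 0, -12 → -24.
Combining the parts gives (22; -24).

(22; -24)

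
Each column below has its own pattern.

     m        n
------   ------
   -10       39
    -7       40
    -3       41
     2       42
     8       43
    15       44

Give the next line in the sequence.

23  45

Column m: differences are 3, 4, 5, … (increasing by 1 each time), so -10, -7, -3, 2, 8, 15 → 23.
Column n — +1 each step: 39, 40, 41, 42, 43, 44 → 45.
Putting it together: 23  45.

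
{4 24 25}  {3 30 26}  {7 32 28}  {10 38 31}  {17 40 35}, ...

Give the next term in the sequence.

{27 46 40}

First value: each term is the sum of the two before it, so 4, 3, 7, 10, 17 → 27.
Second value: alternating steps +6, +2, +6, +2, …, so 24, 30, 32, 38, 40 → 46.
Third value — differences are 1, 2, 3, … (increasing by 1 each time): 25, 26, 28, 31, 35 → 40.
Combining the parts gives {27 46 40}.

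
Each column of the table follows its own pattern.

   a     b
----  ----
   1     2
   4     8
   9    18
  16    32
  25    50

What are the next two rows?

Column a: perfect squares: 1², 2², 3², …; 1, 4, 9, 16, 25 → 36 → 49.
Column b: always 2 × the column a; 2, 8, 18, 32, 50 → 72 → 98.
Putting the parts together: 36  72 and then 49  98.

36  72; 49  98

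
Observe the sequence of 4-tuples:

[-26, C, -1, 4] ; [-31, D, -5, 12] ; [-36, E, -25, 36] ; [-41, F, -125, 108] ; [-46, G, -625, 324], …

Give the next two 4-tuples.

First part — −5 each step: -26, -31, -36, -41, -46 → -51 → -56.
Letter — letters move forward 1 place in the alphabet: C, D, E, F, G → H → I.
Third part — ×5 each step: -1, -5, -25, -125, -625 → -3125 → -15625.
Fourth part — ×3 each step: 4, 12, 36, 108, 324 → 972 → 2916.
Putting the parts together: [-51, H, -3125, 972] and then [-56, I, -15625, 2916].

[-51, H, -3125, 972], [-56, I, -15625, 2916]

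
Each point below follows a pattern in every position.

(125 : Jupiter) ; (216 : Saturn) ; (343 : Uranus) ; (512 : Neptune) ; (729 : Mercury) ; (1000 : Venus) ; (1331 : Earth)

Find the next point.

(1728 : Mars)

First entry: perfect cubes: 5³, 6³, 7³, …; 125, 216, 343, 512, 729, 1000, 1331 → 1728.
Planet — runs through the planets Mercury→Neptune: Jupiter, Saturn, Uranus, Neptune, Mercury, Venus, Earth → Mars.
So the next point is (1728 : Mars).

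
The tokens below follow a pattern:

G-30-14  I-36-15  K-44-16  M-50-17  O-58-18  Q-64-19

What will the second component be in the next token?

72

Second component: alternating steps +6, +8, +6, +8, …, so 30, 36, 44, 50, 58, 64 → 72.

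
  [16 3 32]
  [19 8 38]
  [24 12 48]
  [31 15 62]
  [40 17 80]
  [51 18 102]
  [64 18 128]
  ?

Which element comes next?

First part: differences are 3, 5, 7, … (increasing by 2 each time); 16, 19, 24, 31, 40, 51, 64 → 79.
Second part: 3, 8, 12, 15, 17, 18, 18 → 17 (differences are 5, 4, 3, … (decreasing by 1 each time)).
Third part: 32, 38, 48, 62, 80, 102, 128 → 158 (always 2 × the first part).
Putting it together: [79 17 158].

[79 17 158]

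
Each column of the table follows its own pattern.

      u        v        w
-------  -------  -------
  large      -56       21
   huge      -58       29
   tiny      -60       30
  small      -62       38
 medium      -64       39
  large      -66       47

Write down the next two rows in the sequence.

Column u: repeats large → huge → tiny → small → medium, so large, huge, tiny, small, medium, large → huge → tiny.
Column v: −2 each step, so -56, -58, -60, -62, -64, -66 → -68 → -70.
Column w: 21, 29, 30, 38, 39, 47 → 48 → 56 (alternating steps +8, +1, +8, +1, …).
So the next two rows are huge  -68  48 and tiny  -70  56.

huge  -68  48; tiny  -70  56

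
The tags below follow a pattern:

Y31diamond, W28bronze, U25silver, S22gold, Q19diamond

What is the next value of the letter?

O

Letter: letters move back 2 places in the alphabet, so Y, W, U, S, Q → O.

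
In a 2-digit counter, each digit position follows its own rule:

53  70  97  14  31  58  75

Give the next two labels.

92 then 19

First digit: 5, 7, 9, 1, 3, 5, 7 → 9 → 1 (+2 each step, mod 10).
Second digit goes 3, 0, 7, 4, 1, 8, 5 → 2 → 9 (−3 each step, mod 10).
Putting the parts together: 92 and then 19.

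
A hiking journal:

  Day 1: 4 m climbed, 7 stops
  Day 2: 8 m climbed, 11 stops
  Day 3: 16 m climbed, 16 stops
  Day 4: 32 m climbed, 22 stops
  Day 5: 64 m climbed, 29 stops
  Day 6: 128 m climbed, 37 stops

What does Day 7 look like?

M climbed — ×2 each step: 4, 8, 16, 32, 64, 128 → 256.
Stops goes 7, 11, 16, 22, 29, 37 → 46 (differences are 4, 5, 6, … (increasing by 1 each time)).
Putting it together: 256 m climbed, 46 stops.

256 m climbed, 46 stops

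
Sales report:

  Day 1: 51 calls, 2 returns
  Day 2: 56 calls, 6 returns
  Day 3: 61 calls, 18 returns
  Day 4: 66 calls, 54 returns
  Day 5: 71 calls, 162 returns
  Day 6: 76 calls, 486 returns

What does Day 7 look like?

81 calls, 1458 returns

For the calls, +5 each step: 51, 56, 61, 66, 71, 76 → 81.
Returns: ×3 each step, so 2, 6, 18, 54, 162, 486 → 1458.
Putting it together: 81 calls, 1458 returns.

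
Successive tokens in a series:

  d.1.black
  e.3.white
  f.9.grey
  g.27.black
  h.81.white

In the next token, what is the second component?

243

Letter goes d, e, f, g, h → i (letters move forward 1 place in the alphabet).
Second component: ×3 each step, so 1, 3, 9, 27, 81 → 243.
Shade: repeats black → white → grey, so black, white, grey, black, white → grey.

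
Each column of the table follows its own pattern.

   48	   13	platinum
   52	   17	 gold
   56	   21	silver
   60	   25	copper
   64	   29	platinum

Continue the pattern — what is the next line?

First component goes 48, 52, 56, 60, 64 → 68 (+4 each step).
Second component: +4 each step, so 13, 17, 21, 25, 29 → 33.
Metal: platinum, gold, silver, copper, platinum → gold (repeats platinum → gold → silver → copper).
Putting it together: 68  33  gold.

68  33  gold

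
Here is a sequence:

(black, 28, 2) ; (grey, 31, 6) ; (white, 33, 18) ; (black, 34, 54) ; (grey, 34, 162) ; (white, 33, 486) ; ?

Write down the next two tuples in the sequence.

(black, 31, 1458), (grey, 28, 4374)

Shade: repeats black → grey → white, so black, grey, white, black, grey, white → black → grey.
Second component — differences are 3, 2, 1, … (decreasing by 1 each time): 28, 31, 33, 34, 34, 33 → 31 → 28.
For the third component, ×3 each step: 2, 6, 18, 54, 162, 486 → 1458 → 4374.
So the next two tuples are (black, 31, 1458) and (grey, 28, 4374).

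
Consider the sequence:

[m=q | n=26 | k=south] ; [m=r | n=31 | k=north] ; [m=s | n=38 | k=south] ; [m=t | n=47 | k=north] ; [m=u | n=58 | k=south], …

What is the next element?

For the m, letters move forward 1 place in the alphabet: q, r, s, t, u → v.
N: differences are 5, 7, 9, … (increasing by 2 each time), so 26, 31, 38, 47, 58 → 71.
K: south, north, south, north, south → north (alternates south ↔ north).
So the next element is [m=v | n=71 | k=north].

[m=v | n=71 | k=north]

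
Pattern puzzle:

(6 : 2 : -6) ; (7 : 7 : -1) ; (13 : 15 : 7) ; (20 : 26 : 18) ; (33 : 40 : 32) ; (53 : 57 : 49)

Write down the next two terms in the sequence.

(86 : 77 : 69), (139 : 100 : 92)

First value: 6, 7, 13, 20, 33, 53 → 86 → 139 (each term is the sum of the two before it).
Second value: 2, 7, 15, 26, 40, 57 → 77 → 100 (differences are 5, 8, 11, … (increasing by 3 each time)).
Third value: always 8 less than the second value; -6, -1, 7, 18, 32, 49 → 69 → 92.
So the next two terms are (86 : 77 : 69) and (139 : 100 : 92).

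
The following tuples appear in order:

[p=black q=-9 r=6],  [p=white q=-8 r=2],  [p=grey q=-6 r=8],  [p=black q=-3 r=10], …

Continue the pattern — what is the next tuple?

[p=white q=1 r=18]

P: repeats black → white → grey, so black, white, grey, black → white.
Q: -9, -8, -6, -3 → 1 (differences are 1, 2, 3, … (increasing by 1 each time)).
R: 6, 2, 8, 10 → 18 (each term is the sum of the two before it).
So the next tuple is [p=white q=1 r=18].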